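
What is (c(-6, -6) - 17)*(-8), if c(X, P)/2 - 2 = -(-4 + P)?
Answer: -56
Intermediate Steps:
c(X, P) = 12 - 2*P (c(X, P) = 4 + 2*(-(-4 + P)) = 4 + 2*(4 - P) = 4 + (8 - 2*P) = 12 - 2*P)
(c(-6, -6) - 17)*(-8) = ((12 - 2*(-6)) - 17)*(-8) = ((12 + 12) - 17)*(-8) = (24 - 17)*(-8) = 7*(-8) = -56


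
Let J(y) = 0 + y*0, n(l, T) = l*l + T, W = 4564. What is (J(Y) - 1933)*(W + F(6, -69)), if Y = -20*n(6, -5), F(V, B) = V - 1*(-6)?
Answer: -8845408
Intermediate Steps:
F(V, B) = 6 + V (F(V, B) = V + 6 = 6 + V)
n(l, T) = T + l**2 (n(l, T) = l**2 + T = T + l**2)
Y = -620 (Y = -20*(-5 + 6**2) = -20*(-5 + 36) = -20*31 = -620)
J(y) = 0 (J(y) = 0 + 0 = 0)
(J(Y) - 1933)*(W + F(6, -69)) = (0 - 1933)*(4564 + (6 + 6)) = -1933*(4564 + 12) = -1933*4576 = -8845408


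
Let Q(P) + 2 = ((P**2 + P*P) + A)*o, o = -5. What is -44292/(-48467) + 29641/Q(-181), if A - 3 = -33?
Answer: 13067336557/15871100754 ≈ 0.82334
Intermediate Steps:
A = -30 (A = 3 - 33 = -30)
Q(P) = 148 - 10*P**2 (Q(P) = -2 + ((P**2 + P*P) - 30)*(-5) = -2 + ((P**2 + P**2) - 30)*(-5) = -2 + (2*P**2 - 30)*(-5) = -2 + (-30 + 2*P**2)*(-5) = -2 + (150 - 10*P**2) = 148 - 10*P**2)
-44292/(-48467) + 29641/Q(-181) = -44292/(-48467) + 29641/(148 - 10*(-181)**2) = -44292*(-1/48467) + 29641/(148 - 10*32761) = 44292/48467 + 29641/(148 - 327610) = 44292/48467 + 29641/(-327462) = 44292/48467 + 29641*(-1/327462) = 44292/48467 - 29641/327462 = 13067336557/15871100754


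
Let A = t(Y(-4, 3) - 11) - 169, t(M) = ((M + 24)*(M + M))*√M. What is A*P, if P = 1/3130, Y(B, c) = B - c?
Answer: -169/3130 - 324*I*√2/1565 ≈ -0.053994 - 0.29278*I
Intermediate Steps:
t(M) = 2*M^(3/2)*(24 + M) (t(M) = ((24 + M)*(2*M))*√M = (2*M*(24 + M))*√M = 2*M^(3/2)*(24 + M))
P = 1/3130 ≈ 0.00031949
A = -169 - 648*I*√2 (A = 2*((-4 - 1*3) - 11)^(3/2)*(24 + ((-4 - 1*3) - 11)) - 169 = 2*((-4 - 3) - 11)^(3/2)*(24 + ((-4 - 3) - 11)) - 169 = 2*(-7 - 11)^(3/2)*(24 + (-7 - 11)) - 169 = 2*(-18)^(3/2)*(24 - 18) - 169 = 2*(-54*I*√2)*6 - 169 = -648*I*√2 - 169 = -169 - 648*I*√2 ≈ -169.0 - 916.41*I)
A*P = (-169 - 648*I*√2)*(1/3130) = -169/3130 - 324*I*√2/1565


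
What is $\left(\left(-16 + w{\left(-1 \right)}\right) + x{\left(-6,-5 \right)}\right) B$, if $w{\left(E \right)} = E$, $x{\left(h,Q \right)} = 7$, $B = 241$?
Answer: $-2410$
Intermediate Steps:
$\left(\left(-16 + w{\left(-1 \right)}\right) + x{\left(-6,-5 \right)}\right) B = \left(\left(-16 - 1\right) + 7\right) 241 = \left(-17 + 7\right) 241 = \left(-10\right) 241 = -2410$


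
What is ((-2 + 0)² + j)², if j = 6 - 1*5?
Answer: 25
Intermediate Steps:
j = 1 (j = 6 - 5 = 1)
((-2 + 0)² + j)² = ((-2 + 0)² + 1)² = ((-2)² + 1)² = (4 + 1)² = 5² = 25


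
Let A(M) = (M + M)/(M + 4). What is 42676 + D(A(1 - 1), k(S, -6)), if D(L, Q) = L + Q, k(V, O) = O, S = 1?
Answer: 42670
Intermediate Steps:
A(M) = 2*M/(4 + M) (A(M) = (2*M)/(4 + M) = 2*M/(4 + M))
42676 + D(A(1 - 1), k(S, -6)) = 42676 + (2*(1 - 1)/(4 + (1 - 1)) - 6) = 42676 + (2*0/(4 + 0) - 6) = 42676 + (2*0/4 - 6) = 42676 + (2*0*(¼) - 6) = 42676 + (0 - 6) = 42676 - 6 = 42670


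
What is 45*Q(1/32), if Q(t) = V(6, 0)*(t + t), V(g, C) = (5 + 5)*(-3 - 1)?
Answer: -225/2 ≈ -112.50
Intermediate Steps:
V(g, C) = -40 (V(g, C) = 10*(-4) = -40)
Q(t) = -80*t (Q(t) = -40*(t + t) = -80*t)
45*Q(1/32) = 45*(-80/32) = 45*(-80*1/32) = 45*(-5/2) = -225/2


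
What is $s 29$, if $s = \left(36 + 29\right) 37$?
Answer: $69745$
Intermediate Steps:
$s = 2405$ ($s = 65 \cdot 37 = 2405$)
$s 29 = 2405 \cdot 29 = 69745$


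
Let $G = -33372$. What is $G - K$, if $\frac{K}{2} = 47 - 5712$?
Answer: $-22042$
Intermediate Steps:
$K = -11330$ ($K = 2 \left(47 - 5712\right) = 2 \left(-5665\right) = -11330$)
$G - K = -33372 - -11330 = -33372 + 11330 = -22042$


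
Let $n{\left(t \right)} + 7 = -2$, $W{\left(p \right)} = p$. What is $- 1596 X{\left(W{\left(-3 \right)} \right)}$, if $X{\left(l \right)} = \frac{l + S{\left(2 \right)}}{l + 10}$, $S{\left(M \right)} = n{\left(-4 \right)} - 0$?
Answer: $2736$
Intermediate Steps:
$n{\left(t \right)} = -9$ ($n{\left(t \right)} = -7 - 2 = -9$)
$S{\left(M \right)} = -9$ ($S{\left(M \right)} = -9 - 0 = -9 + 0 = -9$)
$X{\left(l \right)} = \frac{-9 + l}{10 + l}$ ($X{\left(l \right)} = \frac{l - 9}{l + 10} = \frac{-9 + l}{10 + l}$)
$- 1596 X{\left(W{\left(-3 \right)} \right)} = - 1596 \frac{-9 - 3}{10 - 3} = - 1596 \cdot \frac{1}{7} \left(-12\right) = \left(-1596\right) \left(- \frac{12}{7}\right) = 2736$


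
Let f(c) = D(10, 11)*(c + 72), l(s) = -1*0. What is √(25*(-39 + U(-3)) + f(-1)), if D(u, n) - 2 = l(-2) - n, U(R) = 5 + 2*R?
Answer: I*√1639 ≈ 40.485*I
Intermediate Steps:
l(s) = 0
D(u, n) = 2 - n (D(u, n) = 2 + (0 - n) = 2 - n)
f(c) = -648 - 9*c (f(c) = (2 - 1*11)*(c + 72) = (2 - 11)*(72 + c) = -9*(72 + c) = -648 - 9*c)
√(25*(-39 + U(-3)) + f(-1)) = √(25*(-39 + (5 + 2*(-3))) + (-648 - 9*(-1))) = √(25*(-39 + (5 - 6)) + (-648 + 9)) = √(25*(-39 - 1) - 639) = √(25*(-40) - 639) = √(-1000 - 639) = √(-1639) = I*√1639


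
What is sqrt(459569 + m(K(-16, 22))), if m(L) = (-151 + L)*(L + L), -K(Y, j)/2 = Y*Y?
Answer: sqrt(1138481) ≈ 1067.0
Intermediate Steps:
K(Y, j) = -2*Y**2 (K(Y, j) = -2*Y*Y = -2*Y**2)
m(L) = 2*L*(-151 + L) (m(L) = (-151 + L)*(2*L) = 2*L*(-151 + L))
sqrt(459569 + m(K(-16, 22))) = sqrt(459569 + 2*(-2*(-16)**2)*(-151 - 2*(-16)**2)) = sqrt(459569 + 2*(-2*256)*(-151 - 2*256)) = sqrt(459569 + 2*(-512)*(-151 - 512)) = sqrt(459569 + 2*(-512)*(-663)) = sqrt(459569 + 678912) = sqrt(1138481)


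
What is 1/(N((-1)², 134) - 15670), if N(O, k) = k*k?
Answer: 1/2286 ≈ 0.00043745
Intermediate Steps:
N(O, k) = k²
1/(N((-1)², 134) - 15670) = 1/(134² - 15670) = 1/(17956 - 15670) = 1/2286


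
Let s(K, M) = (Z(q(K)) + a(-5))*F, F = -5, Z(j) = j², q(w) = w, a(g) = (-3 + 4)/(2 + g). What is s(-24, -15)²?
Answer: 74563225/9 ≈ 8.2848e+6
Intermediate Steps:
a(g) = 1/(2 + g)
s(K, M) = 5/3 - 5*K² (s(K, M) = (K² + 1/(2 - 5))*(-5) = (K² + 1/(-3))*(-5) = (K² - ⅓)*(-5) = (-⅓ + K²)*(-5) = 5/3 - 5*K²)
s(-24, -15)² = (5/3 - 5*(-24)²)² = (5/3 - 5*576)² = (5/3 - 2880)² = (-8635/3)² = 74563225/9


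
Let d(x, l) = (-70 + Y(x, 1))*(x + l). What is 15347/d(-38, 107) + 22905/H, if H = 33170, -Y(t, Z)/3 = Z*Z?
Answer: -78737501/33415458 ≈ -2.3563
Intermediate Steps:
Y(t, Z) = -3*Z² (Y(t, Z) = -3*Z*Z = -3*Z²)
d(x, l) = -73*l - 73*x (d(x, l) = (-70 - 3*1²)*(x + l) = (-70 - 3*1)*(l + x) = (-70 - 3)*(l + x) = -73*(l + x) = -73*l - 73*x)
15347/d(-38, 107) + 22905/H = 15347/(-73*107 - 73*(-38)) + 22905/33170 = 15347/(-7811 + 2774) + 22905*(1/33170) = 15347/(-5037) + 4581/6634 = 15347*(-1/5037) + 4581/6634 = -15347/5037 + 4581/6634 = -78737501/33415458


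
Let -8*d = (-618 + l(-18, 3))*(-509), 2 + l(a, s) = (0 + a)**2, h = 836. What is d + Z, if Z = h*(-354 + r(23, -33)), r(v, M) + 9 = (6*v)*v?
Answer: 2331163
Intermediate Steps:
l(a, s) = -2 + a**2 (l(a, s) = -2 + (0 + a)**2 = -2 + a**2)
r(v, M) = -9 + 6*v**2 (r(v, M) = -9 + (6*v)*v = -9 + 6*v**2)
d = -18833 (d = -(-618 + (-2 + (-18)**2))*(-509)/8 = -(-618 + (-2 + 324))*(-509)/8 = -(-618 + 322)*(-509)/8 = -(-37)*(-509) = -1/8*150664 = -18833)
Z = 2349996 (Z = 836*(-354 + (-9 + 6*23**2)) = 836*(-354 + (-9 + 6*529)) = 836*(-354 + (-9 + 3174)) = 836*(-354 + 3165) = 836*2811 = 2349996)
d + Z = -18833 + 2349996 = 2331163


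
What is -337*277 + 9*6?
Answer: -93295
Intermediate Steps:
-337*277 + 9*6 = -93349 + 54 = -93295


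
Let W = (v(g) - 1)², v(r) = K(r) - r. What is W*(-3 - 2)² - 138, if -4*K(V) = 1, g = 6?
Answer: 18817/16 ≈ 1176.1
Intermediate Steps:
K(V) = -¼ (K(V) = -¼*1 = -¼)
v(r) = -¼ - r
W = 841/16 (W = ((-¼ - 1*6) - 1)² = ((-¼ - 6) - 1)² = (-25/4 - 1)² = (-29/4)² = 841/16 ≈ 52.563)
W*(-3 - 2)² - 138 = 841*(-3 - 2)²/16 - 138 = (841/16)*(-5)² - 138 = (841/16)*25 - 138 = 21025/16 - 138 = 18817/16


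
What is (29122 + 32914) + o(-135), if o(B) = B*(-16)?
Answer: 64196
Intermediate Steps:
o(B) = -16*B
(29122 + 32914) + o(-135) = (29122 + 32914) - 16*(-135) = 62036 + 2160 = 64196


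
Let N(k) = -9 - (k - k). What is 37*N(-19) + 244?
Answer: -89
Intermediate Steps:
N(k) = -9 (N(k) = -9 - 1*0 = -9 + 0 = -9)
37*N(-19) + 244 = 37*(-9) + 244 = -333 + 244 = -89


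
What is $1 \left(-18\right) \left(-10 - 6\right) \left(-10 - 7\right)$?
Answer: $-4896$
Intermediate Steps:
$1 \left(-18\right) \left(-10 - 6\right) \left(-10 - 7\right) = - 18 \left(\left(-16\right) \left(-17\right)\right) = \left(-18\right) 272 = -4896$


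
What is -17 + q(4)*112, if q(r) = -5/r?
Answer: -157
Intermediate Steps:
-17 + q(4)*112 = -17 - 5/4*112 = -17 - 140 = -157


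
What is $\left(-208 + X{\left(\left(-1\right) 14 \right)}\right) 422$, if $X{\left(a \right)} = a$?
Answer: $-93684$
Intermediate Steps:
$\left(-208 + X{\left(\left(-1\right) 14 \right)}\right) 422 = \left(-208 - 14\right) 422 = \left(-222\right) 422 = -93684$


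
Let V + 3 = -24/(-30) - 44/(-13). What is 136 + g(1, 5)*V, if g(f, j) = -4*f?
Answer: 8532/65 ≈ 131.26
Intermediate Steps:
V = 77/65 (V = -3 + (-24/(-30) - 44/(-13)) = -3 + (-24*(-1/30) - 44*(-1/13)) = -3 + (⅘ + 44/13) = -3 + 272/65 = 77/65 ≈ 1.1846)
136 + g(1, 5)*V = 136 - 4*1*(77/65) = 136 - 4*77/65 = 136 - 308/65 = 8532/65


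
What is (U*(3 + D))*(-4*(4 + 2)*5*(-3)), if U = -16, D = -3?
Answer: 0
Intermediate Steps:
(U*(3 + D))*(-4*(4 + 2)*5*(-3)) = (-16*(3 - 3))*(-4*(4 + 2)*5*(-3)) = (-16*0)*(-24*5*(-3)) = 0*(-4*30*(-3)) = 0*(-120*(-3)) = 0*360 = 0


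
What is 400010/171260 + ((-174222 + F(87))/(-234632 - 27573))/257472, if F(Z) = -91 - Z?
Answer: 8439026023813/3613074669018 ≈ 2.3357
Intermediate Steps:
400010/171260 + ((-174222 + F(87))/(-234632 - 27573))/257472 = 400010/171260 + ((-174222 + (-91 - 1*87))/(-234632 - 27573))/257472 = 400010*(1/171260) + ((-174222 + (-91 - 87))/(-262205))*(1/257472) = 40001/17126 + ((-174222 - 178)*(-1/262205))*(1/257472) = 40001/17126 - 174400*(-1/262205)*(1/257472) = 40001/17126 + (34880/52441)*(1/257472) = 40001/17126 + 545/210970143 = 8439026023813/3613074669018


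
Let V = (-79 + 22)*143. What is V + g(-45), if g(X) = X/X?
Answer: -8150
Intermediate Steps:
g(X) = 1
V = -8151 (V = -57*143 = -8151)
V + g(-45) = -8151 + 1 = -8150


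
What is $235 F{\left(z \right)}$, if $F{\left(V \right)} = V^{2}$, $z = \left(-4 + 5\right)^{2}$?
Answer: $235$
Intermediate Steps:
$z = 1$ ($z = 1^{2} = 1$)
$235 F{\left(z \right)} = 235 \cdot 1^{2} = 235 \cdot 1 = 235$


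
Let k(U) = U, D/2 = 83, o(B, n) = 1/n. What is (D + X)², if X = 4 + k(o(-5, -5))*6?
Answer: 712336/25 ≈ 28493.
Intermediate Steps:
D = 166 (D = 2*83 = 166)
X = 14/5 (X = 4 + 6/(-5) = 4 - ⅕*6 = 4 - 6/5 = 14/5 ≈ 2.8000)
(D + X)² = (166 + 14/5)² = (844/5)² = 712336/25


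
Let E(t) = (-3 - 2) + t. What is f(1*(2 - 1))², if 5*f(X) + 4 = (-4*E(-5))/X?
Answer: 1296/25 ≈ 51.840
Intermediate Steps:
E(t) = -5 + t
f(X) = -⅘ + 8/X (f(X) = -⅘ + ((-4*(-5 - 5))/X)/5 = -⅘ + ((-4*(-10))/X)/5 = -⅘ + (40/X)/5 = -⅘ + 8/X)
f(1*(2 - 1))² = (-⅘ + 8/((1*(2 - 1))))² = (-⅘ + 8/((1*1)))² = (-⅘ + 8/1)² = (-⅘ + 8*1)² = (-⅘ + 8)² = (36/5)² = 1296/25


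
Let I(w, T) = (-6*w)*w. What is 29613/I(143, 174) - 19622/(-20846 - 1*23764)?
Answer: 181077623/912229890 ≈ 0.19850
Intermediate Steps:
I(w, T) = -6*w**2
29613/I(143, 174) - 19622/(-20846 - 1*23764) = 29613/((-6*143**2)) - 19622/(-20846 - 1*23764) = 29613/((-6*20449)) - 19622/(-20846 - 23764) = 29613/(-122694) - 19622/(-44610) = 29613*(-1/122694) - 19622*(-1/44610) = -9871/40898 + 9811/22305 = 181077623/912229890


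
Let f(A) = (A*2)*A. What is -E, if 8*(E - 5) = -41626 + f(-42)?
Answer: 19029/4 ≈ 4757.3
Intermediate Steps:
f(A) = 2*A² (f(A) = (2*A)*A = 2*A²)
E = -19029/4 (E = 5 + (-41626 + 2*(-42)²)/8 = 5 + (-41626 + 2*1764)/8 = 5 + (-41626 + 3528)/8 = 5 + (⅛)*(-38098) = 5 - 19049/4 = -19029/4 ≈ -4757.3)
-E = -1*(-19029/4) = 19029/4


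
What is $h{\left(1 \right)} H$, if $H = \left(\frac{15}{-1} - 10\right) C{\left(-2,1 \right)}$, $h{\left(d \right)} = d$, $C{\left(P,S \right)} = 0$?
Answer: $0$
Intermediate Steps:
$H = 0$ ($H = \left(\frac{15}{-1} - 10\right) 0 = \left(15 \left(-1\right) - 10\right) 0 = \left(-15 - 10\right) 0 = \left(-25\right) 0 = 0$)
$h{\left(1 \right)} H = 1 \cdot 0 = 0$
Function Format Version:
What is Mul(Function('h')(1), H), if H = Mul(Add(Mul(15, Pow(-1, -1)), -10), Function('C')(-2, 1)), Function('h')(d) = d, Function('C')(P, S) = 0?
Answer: 0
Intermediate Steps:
H = 0 (H = Mul(Add(Mul(15, Pow(-1, -1)), -10), 0) = Mul(Add(Mul(15, -1), -10), 0) = Mul(Add(-15, -10), 0) = Mul(-25, 0) = 0)
Mul(Function('h')(1), H) = Mul(1, 0) = 0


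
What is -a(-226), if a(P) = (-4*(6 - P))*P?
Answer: -209728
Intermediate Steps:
a(P) = P*(-24 + 4*P) (a(P) = (-24 + 4*P)*P = P*(-24 + 4*P))
-a(-226) = -4*(-226)*(-6 - 226) = -4*(-226)*(-232) = -1*209728 = -209728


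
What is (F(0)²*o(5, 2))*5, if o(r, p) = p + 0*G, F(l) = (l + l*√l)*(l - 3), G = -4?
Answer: 0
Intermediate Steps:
F(l) = (-3 + l)*(l + l^(3/2)) (F(l) = (l + l^(3/2))*(-3 + l) = (-3 + l)*(l + l^(3/2)))
o(r, p) = p (o(r, p) = p + 0*(-4) = p + 0 = p)
(F(0)²*o(5, 2))*5 = ((0² + 0^(5/2) - 3*0 - 3*0^(3/2))²*2)*5 = ((0 + 0 + 0 - 3*0)²*2)*5 = ((0 + 0 + 0 + 0)²*2)*5 = (0²*2)*5 = (0*2)*5 = 0*5 = 0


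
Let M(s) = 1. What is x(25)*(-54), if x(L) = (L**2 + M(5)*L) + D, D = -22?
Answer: -33912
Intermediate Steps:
x(L) = -22 + L + L**2 (x(L) = (L**2 + 1*L) - 22 = (L**2 + L) - 22 = (L + L**2) - 22 = -22 + L + L**2)
x(25)*(-54) = (-22 + 25 + 25**2)*(-54) = (-22 + 25 + 625)*(-54) = 628*(-54) = -33912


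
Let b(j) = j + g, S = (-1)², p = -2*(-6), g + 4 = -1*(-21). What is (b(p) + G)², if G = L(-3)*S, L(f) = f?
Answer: 676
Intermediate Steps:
g = 17 (g = -4 - 1*(-21) = -4 + 21 = 17)
p = 12
S = 1
b(j) = 17 + j (b(j) = j + 17 = 17 + j)
G = -3 (G = -3*1 = -3)
(b(p) + G)² = ((17 + 12) - 3)² = (29 - 3)² = 26² = 676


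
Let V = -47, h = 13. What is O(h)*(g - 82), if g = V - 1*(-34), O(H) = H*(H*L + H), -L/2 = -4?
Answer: -144495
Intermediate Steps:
L = 8 (L = -2*(-4) = 8)
O(H) = 9*H**2 (O(H) = H*(H*8 + H) = H*(8*H + H) = H*(9*H) = 9*H**2)
g = -13 (g = -47 - 1*(-34) = -47 + 34 = -13)
O(h)*(g - 82) = (9*13**2)*(-13 - 82) = (9*169)*(-95) = 1521*(-95) = -144495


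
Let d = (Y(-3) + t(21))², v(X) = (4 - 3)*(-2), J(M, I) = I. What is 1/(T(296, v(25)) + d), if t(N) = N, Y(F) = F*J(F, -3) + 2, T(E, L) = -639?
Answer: 1/385 ≈ 0.0025974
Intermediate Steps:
v(X) = -2 (v(X) = 1*(-2) = -2)
Y(F) = 2 - 3*F (Y(F) = F*(-3) + 2 = -3*F + 2 = 2 - 3*F)
d = 1024 (d = ((2 - 3*(-3)) + 21)² = ((2 + 9) + 21)² = (11 + 21)² = 32² = 1024)
1/(T(296, v(25)) + d) = 1/(-639 + 1024) = 1/385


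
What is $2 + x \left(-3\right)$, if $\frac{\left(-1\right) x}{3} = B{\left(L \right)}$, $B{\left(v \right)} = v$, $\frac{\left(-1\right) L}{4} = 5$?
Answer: $-178$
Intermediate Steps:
$L = -20$ ($L = \left(-4\right) 5 = -20$)
$x = 60$ ($x = \left(-3\right) \left(-20\right) = 60$)
$2 + x \left(-3\right) = 2 + 60 \left(-3\right) = 2 - 180 = -178$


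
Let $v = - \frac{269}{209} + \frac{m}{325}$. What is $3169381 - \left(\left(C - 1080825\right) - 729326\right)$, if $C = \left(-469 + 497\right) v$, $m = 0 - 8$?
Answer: $\frac{338237205816}{67925} \approx 4.9796 \cdot 10^{6}$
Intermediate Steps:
$m = -8$ ($m = 0 - 8 = -8$)
$v = - \frac{89097}{67925}$ ($v = - \frac{269}{209} - \frac{8}{325} = - \frac{89097}{67925} \approx -1.3117$)
$C = - \frac{2494716}{67925}$ ($C = \left(-469 + 497\right) \left(- \frac{89097}{67925}\right) = 28 \left(- \frac{89097}{67925}\right) = - \frac{2494716}{67925} \approx -36.727$)
$3169381 - \left(\left(C - 1080825\right) - 729326\right) = 3169381 - \left(\left(- \frac{2494716}{67925} - 1080825\right) - 729326\right) = 3169381 - \left(- \frac{73417532841}{67925} - 729326\right) = 3169381 - - \frac{122957001391}{67925} = 3169381 + \frac{122957001391}{67925} = \frac{338237205816}{67925}$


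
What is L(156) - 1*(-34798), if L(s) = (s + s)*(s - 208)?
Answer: 18574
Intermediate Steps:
L(s) = 2*s*(-208 + s) (L(s) = (2*s)*(-208 + s) = 2*s*(-208 + s))
L(156) - 1*(-34798) = 2*156*(-208 + 156) - 1*(-34798) = 2*156*(-52) + 34798 = -16224 + 34798 = 18574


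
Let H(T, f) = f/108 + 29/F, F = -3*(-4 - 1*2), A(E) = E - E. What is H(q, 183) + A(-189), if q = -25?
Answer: 119/36 ≈ 3.3056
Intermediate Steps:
A(E) = 0
F = 18 (F = -3*(-4 - 2) = -3*(-6) = 18)
H(T, f) = 29/18 + f/108 (H(T, f) = f/108 + 29/18 = 29/18 + f/108)
H(q, 183) + A(-189) = (29/18 + (1/108)*183) + 0 = (29/18 + 61/36) + 0 = 119/36 + 0 = 119/36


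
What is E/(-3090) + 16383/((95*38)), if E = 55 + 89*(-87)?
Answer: 1567543/223098 ≈ 7.0263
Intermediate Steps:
E = -7688 (E = 55 - 7743 = -7688)
E/(-3090) + 16383/((95*38)) = -7688/(-3090) + 16383/((95*38)) = -7688*(-1/3090) + 16383/3610 = 3844/1545 + 16383*(1/3610) = 3844/1545 + 16383/3610 = 1567543/223098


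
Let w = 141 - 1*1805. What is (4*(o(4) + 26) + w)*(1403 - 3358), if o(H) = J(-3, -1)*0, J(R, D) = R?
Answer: 3049800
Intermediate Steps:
o(H) = 0 (o(H) = -3*0 = 0)
w = -1664 (w = 141 - 1805 = -1664)
(4*(o(4) + 26) + w)*(1403 - 3358) = (4*(0 + 26) - 1664)*(1403 - 3358) = (4*26 - 1664)*(-1955) = (104 - 1664)*(-1955) = -1560*(-1955) = 3049800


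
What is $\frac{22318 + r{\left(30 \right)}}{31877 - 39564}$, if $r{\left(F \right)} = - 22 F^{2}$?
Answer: $- \frac{2518}{7687} \approx -0.32757$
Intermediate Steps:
$\frac{22318 + r{\left(30 \right)}}{31877 - 39564} = \frac{22318 - 22 \cdot 30^{2}}{31877 - 39564} = \frac{22318 - 19800}{-7687} = \left(22318 - 19800\right) \left(- \frac{1}{7687}\right) = 2518 \left(- \frac{1}{7687}\right) = - \frac{2518}{7687}$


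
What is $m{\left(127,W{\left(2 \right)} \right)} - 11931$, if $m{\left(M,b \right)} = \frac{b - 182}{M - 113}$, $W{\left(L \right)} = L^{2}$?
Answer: $- \frac{83606}{7} \approx -11944.0$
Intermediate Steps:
$m{\left(M,b \right)} = \frac{-182 + b}{-113 + M}$
$m{\left(127,W{\left(2 \right)} \right)} - 11931 = \frac{-182 + 2^{2}}{-113 + 127} - 11931 = \frac{-182 + 4}{14} - 11931 = \frac{1}{14} \left(-178\right) - 11931 = - \frac{89}{7} - 11931 = - \frac{83606}{7}$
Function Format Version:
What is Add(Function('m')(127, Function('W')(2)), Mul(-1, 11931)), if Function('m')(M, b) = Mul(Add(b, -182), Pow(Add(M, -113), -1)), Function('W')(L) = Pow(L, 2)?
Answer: Rational(-83606, 7) ≈ -11944.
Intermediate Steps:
Function('m')(M, b) = Mul(Pow(Add(-113, M), -1), Add(-182, b)) (Function('m')(M, b) = Mul(Add(-182, b), Pow(Add(-113, M), -1)) = Mul(Pow(Add(-113, M), -1), Add(-182, b)))
Add(Function('m')(127, Function('W')(2)), Mul(-1, 11931)) = Add(Mul(Pow(Add(-113, 127), -1), Add(-182, Pow(2, 2))), Mul(-1, 11931)) = Add(Mul(Pow(14, -1), Add(-182, 4)), -11931) = Add(Mul(Rational(1, 14), -178), -11931) = Add(Rational(-89, 7), -11931) = Rational(-83606, 7)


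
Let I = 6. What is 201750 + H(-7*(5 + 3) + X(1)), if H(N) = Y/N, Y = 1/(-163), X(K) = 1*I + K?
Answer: 1611377251/7987 ≈ 2.0175e+5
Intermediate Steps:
X(K) = 6 + K (X(K) = 1*6 + K = 6 + K)
Y = -1/163 ≈ -0.0061350
H(N) = -1/(163*N)
201750 + H(-7*(5 + 3) + X(1)) = 201750 - 1/(163*(-7*(5 + 3) + (6 + 1))) = 201750 - 1/(163*(-7*8 + 7)) = 201750 - 1/(163*(-56 + 7)) = 201750 - 1/163/(-49) = 201750 - 1/163*(-1/49) = 201750 + 1/7987 = 1611377251/7987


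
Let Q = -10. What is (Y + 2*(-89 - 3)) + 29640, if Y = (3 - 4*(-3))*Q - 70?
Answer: 29236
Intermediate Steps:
Y = -220 (Y = (3 - 4*(-3))*(-10) - 70 = (3 + 12)*(-10) - 70 = 15*(-10) - 70 = -150 - 70 = -220)
(Y + 2*(-89 - 3)) + 29640 = (-220 + 2*(-89 - 3)) + 29640 = (-220 + 2*(-92)) + 29640 = (-220 - 184) + 29640 = -404 + 29640 = 29236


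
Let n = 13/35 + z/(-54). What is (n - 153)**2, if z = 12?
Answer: 2318229904/99225 ≈ 23363.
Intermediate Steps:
n = 47/315 (n = 13/35 + 12/(-54) = 13*(1/35) + 12*(-1/54) = 13/35 - 2/9 = 47/315 ≈ 0.14921)
(n - 153)**2 = (47/315 - 153)**2 = (-48148/315)**2 = 2318229904/99225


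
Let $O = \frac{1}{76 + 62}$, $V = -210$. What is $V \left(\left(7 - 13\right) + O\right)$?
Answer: $\frac{28945}{23} \approx 1258.5$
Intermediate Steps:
$O = \frac{1}{138} \approx 0.0072464$
$V \left(\left(7 - 13\right) + O\right) = - 210 \left(\left(7 - 13\right) + \frac{1}{138}\right) = - 210 \left(-6 + \frac{1}{138}\right) = \left(-210\right) \left(- \frac{827}{138}\right) = \frac{28945}{23}$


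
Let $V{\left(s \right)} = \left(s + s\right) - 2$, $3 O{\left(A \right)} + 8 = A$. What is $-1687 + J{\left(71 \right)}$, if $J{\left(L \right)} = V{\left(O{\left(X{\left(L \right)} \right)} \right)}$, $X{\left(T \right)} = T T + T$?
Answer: $\frac{5141}{3} \approx 1713.7$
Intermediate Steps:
$X{\left(T \right)} = T + T^{2}$ ($X{\left(T \right)} = T^{2} + T = T + T^{2}$)
$O{\left(A \right)} = - \frac{8}{3} + \frac{A}{3}$
$V{\left(s \right)} = -2 + 2 s$ ($V{\left(s \right)} = 2 s - 2 = -2 + 2 s$)
$J{\left(L \right)} = - \frac{22}{3} + \frac{2 L \left(1 + L\right)}{3}$ ($J{\left(L \right)} = -2 + 2 \left(- \frac{8}{3} + \frac{L \left(1 + L\right)}{3}\right) = -2 + \left(- \frac{16}{3} + \frac{2 L \left(1 + L\right)}{3}\right) = - \frac{22}{3} + \frac{2 L \left(1 + L\right)}{3}$)
$-1687 + J{\left(71 \right)} = -1687 - \left(\frac{22}{3} - \frac{142 \left(1 + 71\right)}{3}\right) = -1687 - \left(\frac{22}{3} - 3408\right) = -1687 + \left(- \frac{22}{3} + 3408\right) = -1687 + \frac{10202}{3} = \frac{5141}{3}$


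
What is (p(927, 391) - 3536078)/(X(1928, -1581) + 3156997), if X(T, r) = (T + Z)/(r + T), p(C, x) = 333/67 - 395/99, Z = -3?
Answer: -2034703802146/1816579517643 ≈ -1.1201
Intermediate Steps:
p(C, x) = 6502/6633 (p(C, x) = 333*(1/67) - 395*1/99 = 333/67 - 395/99 = 6502/6633)
X(T, r) = (-3 + T)/(T + r) (X(T, r) = (T - 3)/(r + T) = (-3 + T)/(T + r))
(p(927, 391) - 3536078)/(X(1928, -1581) + 3156997) = (6502/6633 - 3536078)/((-3 + 1928)/(1928 - 1581) + 3156997) = -23454798872/(6633*(1925/347 + 3156997)) = -23454798872/(6633*1095479884/347) = -23454798872/6633*347/1095479884 = -2034703802146/1816579517643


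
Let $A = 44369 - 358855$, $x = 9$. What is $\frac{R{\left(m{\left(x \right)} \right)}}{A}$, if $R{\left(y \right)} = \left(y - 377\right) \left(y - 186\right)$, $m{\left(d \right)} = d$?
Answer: $- \frac{32568}{157243} \approx -0.20712$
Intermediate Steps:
$A = -314486$
$R{\left(y \right)} = \left(-377 + y\right) \left(-186 + y\right)$
$\frac{R{\left(m{\left(x \right)} \right)}}{A} = \frac{70122 + 9^{2} - 5067}{-314486} = \left(70122 + 81 - 5067\right) \left(- \frac{1}{314486}\right) = 65136 \left(- \frac{1}{314486}\right) = - \frac{32568}{157243}$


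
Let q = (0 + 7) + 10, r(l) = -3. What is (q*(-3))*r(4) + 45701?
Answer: 45854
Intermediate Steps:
q = 17 (q = 7 + 10 = 17)
(q*(-3))*r(4) + 45701 = (17*(-3))*(-3) + 45701 = -51*(-3) + 45701 = 153 + 45701 = 45854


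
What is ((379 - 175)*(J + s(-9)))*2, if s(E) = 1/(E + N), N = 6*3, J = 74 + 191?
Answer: 324496/3 ≈ 1.0817e+5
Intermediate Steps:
J = 265
N = 18
s(E) = 1/(18 + E) (s(E) = 1/(E + 18) = 1/(18 + E))
((379 - 175)*(J + s(-9)))*2 = ((379 - 175)*(265 + 1/(18 - 9)))*2 = (204*(265 + 1/9))*2 = (204*(265 + ⅑))*2 = (204*(2386/9))*2 = (162248/3)*2 = 324496/3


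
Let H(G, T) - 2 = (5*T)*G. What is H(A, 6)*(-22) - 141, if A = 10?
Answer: -6785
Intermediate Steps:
H(G, T) = 2 + 5*G*T (H(G, T) = 2 + (5*T)*G = 2 + 5*G*T)
H(A, 6)*(-22) - 141 = (2 + 5*10*6)*(-22) - 141 = (2 + 300)*(-22) - 141 = 302*(-22) - 141 = -6644 - 141 = -6785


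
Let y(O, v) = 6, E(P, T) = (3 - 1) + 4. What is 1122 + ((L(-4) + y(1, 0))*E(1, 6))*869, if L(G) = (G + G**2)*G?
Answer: -217866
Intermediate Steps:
E(P, T) = 6 (E(P, T) = 2 + 4 = 6)
L(G) = G*(G + G**2)
1122 + ((L(-4) + y(1, 0))*E(1, 6))*869 = 1122 + (((-4)**2*(1 - 4) + 6)*6)*869 = 1122 + ((16*(-3) + 6)*6)*869 = 1122 + ((-48 + 6)*6)*869 = 1122 - 42*6*869 = 1122 - 252*869 = 1122 - 218988 = -217866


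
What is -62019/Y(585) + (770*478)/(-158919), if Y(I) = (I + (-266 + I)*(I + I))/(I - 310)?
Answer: -7032063335/146682237 ≈ -47.941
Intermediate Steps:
Y(I) = (I + 2*I*(-266 + I))/(-310 + I) (Y(I) = (I + (-266 + I)*(2*I))/(-310 + I) = (I + 2*I*(-266 + I))/(-310 + I))
-62019/Y(585) + (770*478)/(-158919) = -62019*(-310 + 585)/(585*(-531 + 2*585)) + (770*478)/(-158919) = -62019*55/(117*(-531 + 1170)) + 368060*(-1/158919) = -62019/(585*(1/275)*639) - 368060/158919 = -62019/74763/55 - 368060/158919 = -62019*55/74763 - 368060/158919 = -126335/2769 - 368060/158919 = -7032063335/146682237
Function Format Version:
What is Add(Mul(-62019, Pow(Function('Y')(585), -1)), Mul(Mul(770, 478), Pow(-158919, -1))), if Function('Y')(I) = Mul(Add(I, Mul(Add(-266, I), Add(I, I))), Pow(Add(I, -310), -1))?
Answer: Rational(-7032063335, 146682237) ≈ -47.941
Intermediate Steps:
Function('Y')(I) = Mul(Pow(Add(-310, I), -1), Add(I, Mul(2, I, Add(-266, I)))) (Function('Y')(I) = Mul(Add(I, Mul(Add(-266, I), Mul(2, I))), Pow(Add(-310, I), -1)) = Mul(Add(I, Mul(2, I, Add(-266, I))), Pow(Add(-310, I), -1)) = Mul(Pow(Add(-310, I), -1), Add(I, Mul(2, I, Add(-266, I)))))
Add(Mul(-62019, Pow(Function('Y')(585), -1)), Mul(Mul(770, 478), Pow(-158919, -1))) = Add(Mul(-62019, Pow(Mul(585, Pow(Add(-310, 585), -1), Add(-531, Mul(2, 585))), -1)), Mul(Mul(770, 478), Pow(-158919, -1))) = Add(Mul(-62019, Pow(Mul(585, Pow(275, -1), Add(-531, 1170)), -1)), Mul(368060, Rational(-1, 158919))) = Add(Mul(-62019, Pow(Mul(585, Rational(1, 275), 639), -1)), Rational(-368060, 158919)) = Add(Mul(-62019, Pow(Rational(74763, 55), -1)), Rational(-368060, 158919)) = Add(Mul(-62019, Rational(55, 74763)), Rational(-368060, 158919)) = Add(Rational(-126335, 2769), Rational(-368060, 158919)) = Rational(-7032063335, 146682237)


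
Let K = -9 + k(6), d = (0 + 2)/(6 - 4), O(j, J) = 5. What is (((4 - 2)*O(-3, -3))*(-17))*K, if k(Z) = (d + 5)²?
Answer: -4590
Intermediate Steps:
d = 1 (d = 2/2 = 2*(½) = 1)
k(Z) = 36 (k(Z) = (1 + 5)² = 6² = 36)
K = 27 (K = -9 + 36 = 27)
(((4 - 2)*O(-3, -3))*(-17))*K = (((4 - 2)*5)*(-17))*27 = ((2*5)*(-17))*27 = (10*(-17))*27 = -170*27 = -4590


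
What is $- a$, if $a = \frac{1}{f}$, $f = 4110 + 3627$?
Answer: $- \frac{1}{7737} \approx -0.00012925$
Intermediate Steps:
$f = 7737$
$a = \frac{1}{7737} \approx 0.00012925$
$- a = \left(-1\right) \frac{1}{7737} = - \frac{1}{7737}$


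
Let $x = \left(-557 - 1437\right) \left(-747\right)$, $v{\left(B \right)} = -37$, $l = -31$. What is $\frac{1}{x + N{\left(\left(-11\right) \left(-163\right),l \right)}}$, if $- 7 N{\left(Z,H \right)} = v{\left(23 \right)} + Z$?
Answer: $\frac{7}{10424870} \approx 6.7147 \cdot 10^{-7}$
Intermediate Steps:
$x = 1489518$ ($x = \left(-1994\right) \left(-747\right) = 1489518$)
$N{\left(Z,H \right)} = \frac{37}{7} - \frac{Z}{7}$ ($N{\left(Z,H \right)} = - \frac{-37 + Z}{7} = \frac{37}{7} - \frac{Z}{7}$)
$\frac{1}{x + N{\left(\left(-11\right) \left(-163\right),l \right)}} = \frac{1}{1489518 + \left(\frac{37}{7} - \frac{\left(-11\right) \left(-163\right)}{7}\right)} = \frac{1}{1489518 + \left(\frac{37}{7} - \frac{1793}{7}\right)} = \frac{1}{1489518 - \frac{1756}{7}} = \frac{1}{\frac{10424870}{7}} = \frac{7}{10424870}$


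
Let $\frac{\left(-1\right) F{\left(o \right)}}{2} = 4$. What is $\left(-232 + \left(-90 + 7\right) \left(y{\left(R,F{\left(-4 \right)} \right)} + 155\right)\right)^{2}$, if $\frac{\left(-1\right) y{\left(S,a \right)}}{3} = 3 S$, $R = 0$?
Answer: $171531409$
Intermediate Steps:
$F{\left(o \right)} = -8$ ($F{\left(o \right)} = \left(-2\right) 4 = -8$)
$y{\left(S,a \right)} = - 9 S$ ($y{\left(S,a \right)} = - 3 \cdot 3 S = - 9 S$)
$\left(-232 + \left(-90 + 7\right) \left(y{\left(R,F{\left(-4 \right)} \right)} + 155\right)\right)^{2} = \left(-232 + \left(-90 + 7\right) \left(\left(-9\right) 0 + 155\right)\right)^{2} = \left(-232 - 83 \left(0 + 155\right)\right)^{2} = \left(-232 - 12865\right)^{2} = \left(-13097\right)^{2} = 171531409$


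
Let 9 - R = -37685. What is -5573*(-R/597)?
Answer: 210068662/597 ≈ 3.5187e+5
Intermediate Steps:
R = 37694 (R = 9 - 1*(-37685) = 9 + 37685 = 37694)
-5573*(-R/597) = -5573/((-597/37694)) = -5573/((-597*1/37694)) = -5573/(-597/37694) = -5573*(-37694/597) = 210068662/597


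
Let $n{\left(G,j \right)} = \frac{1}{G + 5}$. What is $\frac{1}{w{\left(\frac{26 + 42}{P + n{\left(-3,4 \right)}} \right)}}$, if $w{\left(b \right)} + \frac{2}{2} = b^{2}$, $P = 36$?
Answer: $\frac{5329}{13167} \approx 0.40472$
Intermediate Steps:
$n{\left(G,j \right)} = \frac{1}{5 + G}$
$w{\left(b \right)} = -1 + b^{2}$
$\frac{1}{w{\left(\frac{26 + 42}{P + n{\left(-3,4 \right)}} \right)}} = \frac{1}{-1 + \left(\frac{26 + 42}{36 + \frac{1}{5 - 3}}\right)^{2}} = \frac{1}{-1 + \left(\frac{68}{36 + \frac{1}{2}}\right)^{2}} = \frac{1}{-1 + \left(\frac{68}{\frac{73}{2}}\right)^{2}} = \frac{1}{-1 + \left(68 \cdot \frac{2}{73}\right)^{2}} = \frac{1}{-1 + \left(\frac{136}{73}\right)^{2}} = \frac{1}{-1 + \frac{18496}{5329}} = \frac{1}{\frac{13167}{5329}} = \frac{5329}{13167}$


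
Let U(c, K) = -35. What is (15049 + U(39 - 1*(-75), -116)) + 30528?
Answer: 45542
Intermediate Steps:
(15049 + U(39 - 1*(-75), -116)) + 30528 = (15049 - 35) + 30528 = 15014 + 30528 = 45542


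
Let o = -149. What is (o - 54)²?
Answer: 41209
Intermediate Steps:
(o - 54)² = (-149 - 54)² = (-203)² = 41209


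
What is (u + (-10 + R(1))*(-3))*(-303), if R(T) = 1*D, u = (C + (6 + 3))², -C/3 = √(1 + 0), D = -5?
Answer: -24543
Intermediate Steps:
C = -3 (C = -3*√(1 + 0) = -3*√1 = -3*1 = -3)
u = 36 (u = (-3 + (6 + 3))² = (-3 + 9)² = 6² = 36)
R(T) = -5 (R(T) = 1*(-5) = -5)
(u + (-10 + R(1))*(-3))*(-303) = (36 + (-10 - 5)*(-3))*(-303) = (36 - 15*(-3))*(-303) = (36 + 45)*(-303) = 81*(-303) = -24543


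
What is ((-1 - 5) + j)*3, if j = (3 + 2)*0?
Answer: -18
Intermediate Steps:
j = 0 (j = 5*0 = 0)
((-1 - 5) + j)*3 = ((-1 - 5) + 0)*3 = (-6 + 0)*3 = -6*3 = -18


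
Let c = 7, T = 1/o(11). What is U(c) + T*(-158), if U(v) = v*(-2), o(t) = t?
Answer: -312/11 ≈ -28.364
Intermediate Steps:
T = 1/11 ≈ 0.090909
U(v) = -2*v
U(c) + T*(-158) = -2*7 + (1/11)*(-158) = -14 - 158/11 = -312/11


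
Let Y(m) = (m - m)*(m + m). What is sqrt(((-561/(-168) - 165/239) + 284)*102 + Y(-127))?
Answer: 17*sqrt(1132672863)/3346 ≈ 170.99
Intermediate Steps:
Y(m) = 0 (Y(m) = 0*(2*m) = 0)
sqrt(((-561/(-168) - 165/239) + 284)*102 + Y(-127)) = sqrt(((-561/(-168) - 165/239) + 284)*102 + 0) = sqrt(((-561*(-1/168) - 165*1/239) + 284)*102 + 0) = sqrt(((187/56 - 165/239) + 284)*102 + 0) = sqrt((35453/13384 + 284)*102 + 0) = sqrt((3836509/13384)*102 + 0) = sqrt(195661959/6692 + 0) = sqrt(195661959/6692) = 17*sqrt(1132672863)/3346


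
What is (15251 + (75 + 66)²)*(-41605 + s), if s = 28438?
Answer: -462583044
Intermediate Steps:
(15251 + (75 + 66)²)*(-41605 + s) = (15251 + (75 + 66)²)*(-41605 + 28438) = (15251 + 141²)*(-13167) = (15251 + 19881)*(-13167) = 35132*(-13167) = -462583044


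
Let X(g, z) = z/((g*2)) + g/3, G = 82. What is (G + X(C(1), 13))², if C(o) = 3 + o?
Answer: 4157521/576 ≈ 7217.9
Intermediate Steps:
X(g, z) = g/3 + z/(2*g) (X(g, z) = z/((2*g)) + g*(⅓) = z*(1/(2*g)) + g/3 = z/(2*g) + g/3 = g/3 + z/(2*g))
(G + X(C(1), 13))² = (82 + ((3 + 1)/3 + (½)*13/(3 + 1)))² = (82 + ((⅓)*4 + (½)*13/4))² = (82 + (4/3 + (½)*13*(¼)))² = (82 + (4/3 + 13/8))² = (82 + 71/24)² = (2039/24)² = 4157521/576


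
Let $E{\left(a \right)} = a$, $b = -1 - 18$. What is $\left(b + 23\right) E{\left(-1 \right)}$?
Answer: $-4$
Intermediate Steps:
$b = -19$
$\left(b + 23\right) E{\left(-1 \right)} = \left(-19 + 23\right) \left(-1\right) = 4 \left(-1\right) = -4$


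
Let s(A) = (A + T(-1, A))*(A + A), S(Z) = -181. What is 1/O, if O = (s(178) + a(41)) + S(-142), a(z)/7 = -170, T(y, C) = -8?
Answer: 1/59149 ≈ 1.6906e-5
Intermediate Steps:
a(z) = -1190 (a(z) = 7*(-170) = -1190)
s(A) = 2*A*(-8 + A) (s(A) = (A - 8)*(A + A) = (-8 + A)*(2*A) = 2*A*(-8 + A))
O = 59149 (O = (2*178*(-8 + 178) - 1190) - 181 = (2*178*170 - 1190) - 181 = (60520 - 1190) - 181 = 59330 - 181 = 59149)
1/O = 1/59149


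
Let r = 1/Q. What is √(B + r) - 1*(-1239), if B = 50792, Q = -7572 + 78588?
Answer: 1239 + √64039471124442/35508 ≈ 1464.4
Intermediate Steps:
Q = 71016
r = 1/71016 ≈ 1.4081e-5
√(B + r) - 1*(-1239) = √(50792 + 1/71016) - 1*(-1239) = √(3607044673/71016) + 1239 = √64039471124442/35508 + 1239 = 1239 + √64039471124442/35508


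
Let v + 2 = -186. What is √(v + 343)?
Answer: √155 ≈ 12.450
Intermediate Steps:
v = -188 (v = -2 - 186 = -188)
√(v + 343) = √(-188 + 343) = √155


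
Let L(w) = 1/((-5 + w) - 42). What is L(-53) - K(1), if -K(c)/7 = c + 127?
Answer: 89599/100 ≈ 895.99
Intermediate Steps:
K(c) = -889 - 7*c (K(c) = -7*(c + 127) = -7*(127 + c) = -889 - 7*c)
L(w) = 1/(-47 + w)
L(-53) - K(1) = 1/(-47 - 53) - (-889 - 7*1) = 1/(-100) - (-889 - 7) = -1/100 - 1*(-896) = -1/100 + 896 = 89599/100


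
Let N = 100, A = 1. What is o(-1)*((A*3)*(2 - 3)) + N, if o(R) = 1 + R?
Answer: 100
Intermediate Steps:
o(-1)*((A*3)*(2 - 3)) + N = (1 - 1)*((1*3)*(2 - 3)) + 100 = 0*(3*(-1)) + 100 = 0*(-3) + 100 = 0 + 100 = 100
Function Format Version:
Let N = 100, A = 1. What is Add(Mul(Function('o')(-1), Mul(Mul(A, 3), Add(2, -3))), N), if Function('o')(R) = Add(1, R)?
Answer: 100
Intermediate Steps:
Add(Mul(Function('o')(-1), Mul(Mul(A, 3), Add(2, -3))), N) = Add(Mul(Add(1, -1), Mul(Mul(1, 3), Add(2, -3))), 100) = Add(Mul(0, Mul(3, -1)), 100) = Add(Mul(0, -3), 100) = Add(0, 100) = 100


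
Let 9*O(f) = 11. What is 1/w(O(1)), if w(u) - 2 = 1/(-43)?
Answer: 43/85 ≈ 0.50588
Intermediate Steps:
O(f) = 11/9 (O(f) = (1/9)*11 = 11/9)
w(u) = 85/43 (w(u) = 2 + 1/(-43) = 2 - 1/43 = 85/43)
1/w(O(1)) = 1/(85/43) = 43/85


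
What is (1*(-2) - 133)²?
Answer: 18225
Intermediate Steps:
(1*(-2) - 133)² = (-2 - 133)² = (-135)² = 18225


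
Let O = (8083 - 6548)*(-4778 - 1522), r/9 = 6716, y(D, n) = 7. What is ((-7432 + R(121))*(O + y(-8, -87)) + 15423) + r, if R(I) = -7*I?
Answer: 80062087414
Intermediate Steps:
r = 60444 (r = 9*6716 = 60444)
O = -9670500 (O = 1535*(-6300) = -9670500)
((-7432 + R(121))*(O + y(-8, -87)) + 15423) + r = ((-7432 - 7*121)*(-9670500 + 7) + 15423) + 60444 = ((-7432 - 847)*(-9670493) + 15423) + 60444 = (-8279*(-9670493) + 15423) + 60444 = (80062011547 + 15423) + 60444 = 80062026970 + 60444 = 80062087414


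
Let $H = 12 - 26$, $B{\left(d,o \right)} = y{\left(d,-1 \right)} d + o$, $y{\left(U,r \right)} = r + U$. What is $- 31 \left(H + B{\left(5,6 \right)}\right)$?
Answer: $-372$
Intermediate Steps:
$y{\left(U,r \right)} = U + r$
$B{\left(d,o \right)} = o + d \left(-1 + d\right)$ ($B{\left(d,o \right)} = \left(d - 1\right) d + o = \left(-1 + d\right) d + o = d \left(-1 + d\right) + o = o + d \left(-1 + d\right)$)
$H = -14$ ($H = 12 - 26 = -14$)
$- 31 \left(H + B{\left(5,6 \right)}\right) = - 31 \left(-14 + \left(6 + 5 \left(-1 + 5\right)\right)\right) = - 31 \left(-14 + \left(6 + 5 \cdot 4\right)\right) = - 31 \left(-14 + \left(6 + 20\right)\right) = - 31 \left(-14 + 26\right) = \left(-31\right) 12 = -372$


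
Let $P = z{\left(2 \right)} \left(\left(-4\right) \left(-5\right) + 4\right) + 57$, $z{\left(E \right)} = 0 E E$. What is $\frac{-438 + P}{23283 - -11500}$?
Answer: $- \frac{381}{34783} \approx -0.010954$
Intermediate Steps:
$z{\left(E \right)} = 0$ ($z{\left(E \right)} = 0 E = 0$)
$P = 57$ ($P = 0 \left(\left(-4\right) \left(-5\right) + 4\right) + 57 = 0 \left(20 + 4\right) + 57 = 0 \cdot 24 + 57 = 0 + 57 = 57$)
$\frac{-438 + P}{23283 - -11500} = \frac{-438 + 57}{23283 - -11500} = - \frac{381}{23283 + 11500} = - \frac{381}{34783}$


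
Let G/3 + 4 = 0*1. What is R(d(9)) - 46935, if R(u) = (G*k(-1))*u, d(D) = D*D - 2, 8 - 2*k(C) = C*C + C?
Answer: -50727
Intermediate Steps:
G = -12 (G = -12 + 3*(0*1) = -12 + 3*0 = -12 + 0 = -12)
k(C) = 4 - C/2 - C²/2 (k(C) = 4 - (C*C + C)/2 = 4 - (C² + C)/2 = 4 - (C + C²)/2 = 4 + (-C/2 - C²/2) = 4 - C/2 - C²/2)
d(D) = -2 + D² (d(D) = D² - 2 = -2 + D²)
R(u) = -48*u (R(u) = (-12*(4 - ½*(-1) - ½*(-1)²))*u = (-12*(4 + ½ - ½*1))*u = (-12*(4 + ½ - ½))*u = (-12*4)*u = -48*u)
R(d(9)) - 46935 = -48*(-2 + 9²) - 46935 = -48*(-2 + 81) - 46935 = -48*79 - 46935 = -3792 - 46935 = -50727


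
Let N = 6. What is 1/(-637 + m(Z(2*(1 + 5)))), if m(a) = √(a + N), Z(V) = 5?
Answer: -637/405758 - √11/405758 ≈ -0.0015781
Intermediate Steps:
m(a) = √(6 + a) (m(a) = √(a + 6) = √(6 + a))
1/(-637 + m(Z(2*(1 + 5)))) = 1/(-637 + √(6 + 5)) = 1/(-637 + √11)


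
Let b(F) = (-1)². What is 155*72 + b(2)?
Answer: 11161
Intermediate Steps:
b(F) = 1
155*72 + b(2) = 155*72 + 1 = 11160 + 1 = 11161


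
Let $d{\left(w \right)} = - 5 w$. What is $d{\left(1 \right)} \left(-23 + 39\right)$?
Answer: $-80$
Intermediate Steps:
$d{\left(1 \right)} \left(-23 + 39\right) = \left(-5\right) 1 \left(-23 + 39\right) = \left(-5\right) 16 = -80$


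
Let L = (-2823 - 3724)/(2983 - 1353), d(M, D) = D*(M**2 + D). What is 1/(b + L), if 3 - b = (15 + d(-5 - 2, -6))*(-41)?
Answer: -1630/16241347 ≈ -0.00010036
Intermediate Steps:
d(M, D) = D*(D + M**2)
L = -6547/1630 ≈ -4.0166
b = -9960 (b = 3 - (15 - 6*(-6 + (-5 - 2)**2))*(-41) = 3 - (15 - 6*(-6 + (-7)**2))*(-41) = 3 - (15 - 6*(-6 + 49))*(-41) = 3 - (15 - 6*43)*(-41) = 3 - (15 - 258)*(-41) = 3 - (-243)*(-41) = 3 - 1*9963 = 3 - 9963 = -9960)
1/(b + L) = 1/(-9960 - 6547/1630) = 1/(-16241347/1630) = -1630/16241347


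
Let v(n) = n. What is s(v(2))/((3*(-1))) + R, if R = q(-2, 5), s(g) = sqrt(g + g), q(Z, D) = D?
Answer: 13/3 ≈ 4.3333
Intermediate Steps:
s(g) = sqrt(2)*sqrt(g) (s(g) = sqrt(2*g) = sqrt(2)*sqrt(g))
R = 5
s(v(2))/((3*(-1))) + R = (sqrt(2)*sqrt(2))/((3*(-1))) + 5 = 2/(-3) + 5 = 2*(-1/3) + 5 = -2/3 + 5 = 13/3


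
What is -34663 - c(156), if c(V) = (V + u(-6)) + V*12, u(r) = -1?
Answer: -36690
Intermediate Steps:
c(V) = -1 + 13*V (c(V) = (V - 1) + V*12 = (-1 + V) + 12*V = -1 + 13*V)
-34663 - c(156) = -34663 - (-1 + 13*156) = -34663 - (-1 + 2028) = -34663 - 1*2027 = -34663 - 2027 = -36690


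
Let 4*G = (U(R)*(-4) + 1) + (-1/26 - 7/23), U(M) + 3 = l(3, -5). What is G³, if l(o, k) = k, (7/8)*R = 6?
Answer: 7448005972889/13686220288 ≈ 544.20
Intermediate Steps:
R = 48/7 (R = (8/7)*6 = 48/7 ≈ 6.8571)
U(M) = -8 (U(M) = -3 - 5 = -8)
G = 19529/2392 (G = ((-8*(-4) + 1) + (-1/26 - 7/23))/4 = ((32 + 1) + (-1*1/26 - 7*1/23))/4 = (33 + (-1/26 - 7/23))/4 = (33 - 205/598)/4 = (¼)*(19529/598) = 19529/2392 ≈ 8.1643)
G³ = (19529/2392)³ = 7448005972889/13686220288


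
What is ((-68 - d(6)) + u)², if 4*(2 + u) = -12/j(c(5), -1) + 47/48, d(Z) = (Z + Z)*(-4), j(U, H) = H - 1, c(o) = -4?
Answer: 15124321/36864 ≈ 410.27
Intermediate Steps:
j(U, H) = -1 + H
d(Z) = -8*Z (d(Z) = (2*Z)*(-4) = -8*Z)
u = -49/192 (u = -2 + (-12/(-1 - 1) + 47/48)/4 = -2 + (-12/(-2) + 47*(1/48))/4 = -2 + (-12*(-½) + 47/48)/4 = -2 + (6 + 47/48)/4 = -2 + (¼)*(335/48) = -2 + 335/192 = -49/192 ≈ -0.25521)
((-68 - d(6)) + u)² = ((-68 - (-8)*6) - 49/192)² = ((-68 - 1*(-48)) - 49/192)² = ((-68 + 48) - 49/192)² = (-20 - 49/192)² = (-3889/192)² = 15124321/36864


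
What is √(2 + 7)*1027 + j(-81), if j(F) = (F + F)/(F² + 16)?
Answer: 20263575/6577 ≈ 3081.0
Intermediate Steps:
j(F) = 2*F/(16 + F²) (j(F) = (2*F)/(16 + F²) = 2*F/(16 + F²))
√(2 + 7)*1027 + j(-81) = √(2 + 7)*1027 + 2*(-81)/(16 + (-81)²) = √9*1027 + 2*(-81)/(16 + 6561) = 3*1027 + 2*(-81)/6577 = 3081 + 2*(-81)*(1/6577) = 3081 - 162/6577 = 20263575/6577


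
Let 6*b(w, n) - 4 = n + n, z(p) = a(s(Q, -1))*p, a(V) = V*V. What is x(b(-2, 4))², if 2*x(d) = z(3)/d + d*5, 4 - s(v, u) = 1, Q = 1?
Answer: 2209/16 ≈ 138.06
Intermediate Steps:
s(v, u) = 3 (s(v, u) = 4 - 1*1 = 4 - 1 = 3)
a(V) = V²
z(p) = 9*p (z(p) = 3²*p = 9*p)
b(w, n) = ⅔ + n/3 (b(w, n) = ⅔ + (n + n)/6 = ⅔ + (2*n)/6 = ⅔ + n/3)
x(d) = 5*d/2 + 27/(2*d) (x(d) = ((9*3)/d + d*5)/2 = (27/d + 5*d)/2 = (5*d + 27/d)/2 = 5*d/2 + 27/(2*d))
x(b(-2, 4))² = ((27 + 5*(⅔ + (⅓)*4)²)/(2*(⅔ + (⅓)*4)))² = ((27 + 5*(⅔ + 4/3)²)/(2*(⅔ + 4/3)))² = ((½)*(27 + 5*2²)/2)² = ((½)*(½)*(27 + 5*4))² = ((½)*(½)*(27 + 20))² = ((½)*(½)*47)² = (47/4)² = 2209/16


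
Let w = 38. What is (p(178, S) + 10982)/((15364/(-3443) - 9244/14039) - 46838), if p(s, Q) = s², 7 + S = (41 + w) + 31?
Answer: -343719265747/377370344069 ≈ -0.91083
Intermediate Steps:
S = 103 (S = -7 + ((41 + 38) + 31) = -7 + (79 + 31) = -7 + 110 = 103)
(p(178, S) + 10982)/((15364/(-3443) - 9244/14039) - 46838) = (178² + 10982)/((15364/(-3443) - 9244/14039) - 46838) = (31684 + 10982)/((15364*(-1/3443) - 9244*1/14039) - 46838) = 42666/((-15364/3443 - 9244/14039) - 46838) = 42666/(-247522288/48336277 - 46838) = 42666/(-2264222064414/48336277) = 42666*(-48336277/2264222064414) = -343719265747/377370344069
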